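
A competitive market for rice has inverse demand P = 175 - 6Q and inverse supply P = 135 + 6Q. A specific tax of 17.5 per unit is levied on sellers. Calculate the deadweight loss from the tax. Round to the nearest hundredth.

Pre-tax equilibrium: 175 - 6Q = 135 + 6Q gives Q* = 3.3333, P* = 155.
A tax on sellers shifts supply up by 17.5: 175 - 6Q = 135 + 6Q + 17.5, so Q_t = 1.875. Buyers pay P_b = 163.75; sellers receive P_s = P_b - 17.5 = 146.25.
Deadweight loss is the triangle between the curves from Q_t to Q*: (1/2)(3.3333 - 1.875)(17.5) = 12.7604.

12.76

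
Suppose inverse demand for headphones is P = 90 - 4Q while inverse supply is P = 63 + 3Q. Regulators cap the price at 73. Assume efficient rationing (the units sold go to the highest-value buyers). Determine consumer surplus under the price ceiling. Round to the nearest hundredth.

34.44

Without the control, 90 - 4Q = 63 + 3Q so Q* = 3.8571 and P* = 74.5714.
At the ceiling price 73, quantity supplied is (73 - 63)/3 = 3.3333; supply is the short side, so Q = 3.3333 trades at P = 73.
The demand price at Q = 3.3333 is 76.6667. CS is the trapezoid between demand and 73 over [0, 3.3333]: (1/2)[(90 - 73) + (76.6667 - 73)](3.3333) = 34.4444.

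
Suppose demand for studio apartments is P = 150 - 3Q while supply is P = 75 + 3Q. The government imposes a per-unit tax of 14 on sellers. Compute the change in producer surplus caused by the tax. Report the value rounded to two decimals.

-79.33

Pre-tax equilibrium: 150 - 3Q = 75 + 3Q gives Q* = 12.5, P* = 112.5.
A tax on sellers shifts supply up by 14: 150 - 3Q = 75 + 3Q + 14, so Q_t = 10.1667. Buyers pay P_b = 119.5; sellers receive P_s = P_b - 14 = 105.5.
Producers lose the trapezoid between P_s and P* out to Q_t plus the triangle from Q_t to Q*: change in PS = 155.0417 - 234.375 = -79.3333.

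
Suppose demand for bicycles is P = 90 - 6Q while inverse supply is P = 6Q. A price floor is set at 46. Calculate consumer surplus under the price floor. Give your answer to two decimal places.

Without the control, 90 - 6Q = 6Q so Q* = 7.5 and P* = 45.
At P = 46, buyers demand (90 - 46)/6 = 7.3333 while sellers would supply more, so the quantity traded is 7.3333 at price 46.
CS is the triangle under demand above 46: (1/2)(7.3333)(90 - 46) = 161.3333.

161.33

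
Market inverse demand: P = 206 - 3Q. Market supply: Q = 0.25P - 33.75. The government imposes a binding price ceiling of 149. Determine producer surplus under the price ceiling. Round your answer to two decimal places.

24.50

Rewriting supply in inverse form: P = 135 + 4Q.
Free-market equilibrium: 206 - 3Q = 135 + 4Q gives Q* = 10.1429, P* = 175.5714.
At the ceiling price 149, quantity supplied is (149 - 135)/4 = 3.5; supply is the short side, so Q = 3.5 trades at P = 149.
PS is the triangle above supply below 149: (1/2)(3.5)(149 - 135) = 24.5.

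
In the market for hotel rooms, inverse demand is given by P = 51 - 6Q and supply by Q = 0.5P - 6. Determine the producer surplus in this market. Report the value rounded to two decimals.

23.77

Rewriting supply in inverse form: P = 12 + 2Q.
Equilibrium: 51 - 6Q = 12 + 2Q, so Q* = 4.875 and P* = 21.75.
PS is the area between P* and the supply curve from 0 to Q*: (1/2)(4.875)(9.75) = 23.7656.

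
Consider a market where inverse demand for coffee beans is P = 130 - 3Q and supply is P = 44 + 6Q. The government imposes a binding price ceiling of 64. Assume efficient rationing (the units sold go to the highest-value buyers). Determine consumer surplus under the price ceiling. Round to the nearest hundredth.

203.33

Without the control, 130 - 3Q = 44 + 6Q so Q* = 9.5556 and P* = 101.3333.
At P = 64, sellers supply (64 - 44)/6 = 3.3333 while buyers want more, so the quantity traded is 3.3333 at price 64.
The demand price at Q = 3.3333 is 120. CS is the trapezoid between demand and 64 over [0, 3.3333]: (1/2)[(130 - 64) + (120 - 64)](3.3333) = 203.3333.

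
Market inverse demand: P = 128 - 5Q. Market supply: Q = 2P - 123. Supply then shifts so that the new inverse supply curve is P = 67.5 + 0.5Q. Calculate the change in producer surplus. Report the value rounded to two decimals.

Rewriting supply in inverse form: P = 61.5 + 0.5Q.
Initial equilibrium: Q_0 = 12.0909, P_0 = 67.5455; CS_0 = (1/2)(12.0909)(60.4545) = 365.4752, PS_0 = (1/2)(12.0909)(6.0455) = 36.5475.
New equilibrium: 128 - 5Q = 67.5 + 0.5Q gives Q_1 = 11, P_1 = 73; CS_1 = 302.5, PS_1 = 30.25.
Change in producer surplus = 30.25 - 36.5475 = -6.2975.

-6.30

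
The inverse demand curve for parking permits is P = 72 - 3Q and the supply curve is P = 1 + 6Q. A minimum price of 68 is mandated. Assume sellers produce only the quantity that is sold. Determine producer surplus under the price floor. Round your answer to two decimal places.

Free-market equilibrium: 72 - 3Q = 1 + 6Q gives Q* = 7.8889, P* = 48.3333.
At P = 68, buyers demand (72 - 68)/3 = 1.3333 while sellers would supply more, so the quantity traded is 1.3333 at price 68.
The supply price at Q = 1.3333 is 9. PS is the trapezoid between 68 and supply over [0, 1.3333]: (1/2)[(68 - 1) + (68 - 9)](1.3333) = 84.

84.00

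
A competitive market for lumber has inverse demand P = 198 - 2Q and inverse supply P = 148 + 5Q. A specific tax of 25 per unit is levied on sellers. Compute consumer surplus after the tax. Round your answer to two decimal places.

12.76

Without the tax, 198 - 2Q = 148 + 5Q so Q* = 7.1429 and P* = 183.7143.
With the tax, sellers need 25 more per unit: 198 - 2Q = 148 + 5Q + 25, so Q_t = 3.5714. Buyers pay P_b = 190.8571; sellers receive P_s = P_b - 25 = 165.8571.
Consumer surplus is the triangle under demand above P_b: (1/2)(3.5714)(198 - 190.8571) = 12.7551.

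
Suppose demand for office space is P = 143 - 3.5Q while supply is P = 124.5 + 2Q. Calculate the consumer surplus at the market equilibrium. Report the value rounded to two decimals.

19.80

Setting demand equal to supply, 18.5 = 5.5Q, so Q* = 3.3636 and P* = 131.2273.
CS is the area between the demand curve and P* from 0 to Q*: (1/2)(3.3636)(11.7727) = 19.7996.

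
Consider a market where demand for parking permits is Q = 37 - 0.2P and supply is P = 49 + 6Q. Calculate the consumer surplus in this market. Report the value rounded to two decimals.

Rewriting demand in inverse form: P = 185 - 5Q.
Set 185 - 5Q = 49 + 6Q, which gives 136 = 11Q, so Q* = 12.3636 and P* = 185 - 5(12.3636) = 123.1818.
CS is the area between the demand curve and P* from 0 to Q*: (1/2)(12.3636)(61.8182) = 382.1488.

382.15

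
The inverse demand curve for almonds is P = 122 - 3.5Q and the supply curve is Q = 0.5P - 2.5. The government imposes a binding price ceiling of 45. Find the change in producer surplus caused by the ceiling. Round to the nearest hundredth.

Rewriting supply in inverse form: P = 5 + 2Q.
Free-market equilibrium: 122 - 3.5Q = 5 + 2Q gives Q* = 21.2727, P* = 47.5455.
At the ceiling price 45, quantity supplied is (45 - 5)/2 = 20; supply is the short side, so Q = 20 trades at P = 45.
PS goes from (1/2)(21.2727)(42.5455) = 452.5289 to 400 (computed as (45 - 5)(20) - (1/2)(2)(20)^2), a change of -52.5289.

-52.53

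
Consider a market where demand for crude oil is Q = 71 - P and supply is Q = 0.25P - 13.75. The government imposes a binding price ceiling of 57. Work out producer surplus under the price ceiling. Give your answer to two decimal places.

0.50

Rewriting demand in inverse form: P = 71 - Q.
Rewriting supply in inverse form: P = 55 + 4Q.
Without the control, 71 - Q = 55 + 4Q so Q* = 3.2 and P* = 67.8.
At P = 57, sellers supply (57 - 55)/4 = 0.5 while buyers want more, so the quantity traded is 0.5 at price 57.
PS is the triangle above supply below 57: (1/2)(0.5)(57 - 55) = 0.5.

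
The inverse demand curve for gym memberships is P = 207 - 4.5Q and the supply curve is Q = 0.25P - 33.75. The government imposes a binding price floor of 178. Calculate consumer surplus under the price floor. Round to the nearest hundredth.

93.44

Rewriting supply in inverse form: P = 135 + 4Q.
Free-market equilibrium: 207 - 4.5Q = 135 + 4Q gives Q* = 8.4706, P* = 168.8824.
At P = 178, buyers demand (207 - 178)/4.5 = 6.4444 while sellers would supply more, so the quantity traded is 6.4444 at price 178.
CS is the triangle under demand above 178: (1/2)(6.4444)(207 - 178) = 93.4444.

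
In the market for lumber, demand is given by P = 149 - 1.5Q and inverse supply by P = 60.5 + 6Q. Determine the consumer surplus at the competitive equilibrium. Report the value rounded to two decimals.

Setting demand equal to supply, 88.5 = 7.5Q, so Q* = 11.8 and P* = 131.3.
The demand choke price is 149, so CS = (1/2)(Q*)(149 - P*) = (1/2)(11.8)(17.7) = 104.43.

104.43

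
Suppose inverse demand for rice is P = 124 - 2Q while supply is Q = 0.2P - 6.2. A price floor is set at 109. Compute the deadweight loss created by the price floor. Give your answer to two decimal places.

Rewriting supply in inverse form: P = 31 + 5Q.
Without the control, 124 - 2Q = 31 + 5Q so Q* = 13.2857 and P* = 97.4286.
At P = 109, buyers demand (124 - 109)/2 = 7.5 while sellers would supply more, so the quantity traded is 7.5 at price 109.
At Q = 7.5 the demand price is 109 and the supply price is 68.5. Deadweight loss is the triangle between the curves from 7.5 to 13.2857: (1/2)(109 - 68.5)(13.2857 - 7.5) = 117.1607.

117.16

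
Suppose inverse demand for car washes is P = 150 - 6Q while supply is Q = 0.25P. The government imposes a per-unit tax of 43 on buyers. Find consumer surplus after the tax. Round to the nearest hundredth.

343.47

Rewriting supply in inverse form: P = 4Q.
Pre-tax equilibrium: 150 - 6Q = 4Q gives Q* = 15, P* = 60.
With the tax, buyers' net willingness to pay falls by 43: (150 - 43) - 6Q = 4Q, so Q_t = 10.7. Buyers pay P_b = 85.8; sellers receive P_s = P_b - 43 = 42.8.
Consumer surplus is the triangle under demand above P_b: (1/2)(10.7)(150 - 85.8) = 343.47.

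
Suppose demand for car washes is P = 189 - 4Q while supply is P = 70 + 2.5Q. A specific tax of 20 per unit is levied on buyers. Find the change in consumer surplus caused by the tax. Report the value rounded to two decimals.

Without the tax, 189 - 4Q = 70 + 2.5Q so Q* = 18.3077 and P* = 115.7692.
With the tax, buyers' net willingness to pay falls by 20: (189 - 20) - 4Q = 70 + 2.5Q, so Q_t = 15.2308. Buyers pay P_b = 128.0769; sellers receive P_s = P_b - 20 = 108.0769.
Consumers lose the trapezoid between P* and P_b out to Q_t plus the triangle from Q_t to Q*: change in CS = 463.9527 - 670.3432 = -206.3905.

-206.39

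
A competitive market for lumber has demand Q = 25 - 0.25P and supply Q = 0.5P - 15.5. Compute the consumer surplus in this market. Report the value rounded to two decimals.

Rewriting demand in inverse form: P = 100 - 4Q.
Rewriting supply in inverse form: P = 31 + 2Q.
Equilibrium: 100 - 4Q = 31 + 2Q, so Q* = 11.5 and P* = 54.
The demand choke price is 100, so CS = (1/2)(Q*)(100 - P*) = (1/2)(11.5)(46) = 264.5.

264.50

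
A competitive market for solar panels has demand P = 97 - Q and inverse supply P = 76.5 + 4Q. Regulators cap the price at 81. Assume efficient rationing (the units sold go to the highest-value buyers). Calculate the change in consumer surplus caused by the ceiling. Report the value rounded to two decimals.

Without the control, 97 - Q = 76.5 + 4Q so Q* = 4.1 and P* = 92.9.
At the ceiling price 81, quantity supplied is (81 - 76.5)/4 = 1.125; supply is the short side, so Q = 1.125 trades at P = 81.
CS goes from (1/2)(4.1)(4.1) = 8.405 to 17.3672 (computed as (97 - 81)(1.125) - (1/2)(1)(1.125)^2), a change of 8.9622.

8.96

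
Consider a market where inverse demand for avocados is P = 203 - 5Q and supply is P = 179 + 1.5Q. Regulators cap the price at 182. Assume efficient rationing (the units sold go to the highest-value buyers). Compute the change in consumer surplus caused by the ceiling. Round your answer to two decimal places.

Without the control, 203 - 5Q = 179 + 1.5Q so Q* = 3.6923 and P* = 184.5385.
At the ceiling price 182, quantity supplied is (182 - 179)/1.5 = 2; supply is the short side, so Q = 2 trades at P = 182.
CS goes from (1/2)(3.6923)(18.4615) = 34.0828 to 32 (computed as (203 - 182)(2) - (1/2)(5)(2)^2), a change of -2.0828.

-2.08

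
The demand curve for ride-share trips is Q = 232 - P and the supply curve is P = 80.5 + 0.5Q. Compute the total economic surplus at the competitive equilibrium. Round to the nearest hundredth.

Rewriting demand in inverse form: P = 232 - Q.
Setting demand equal to supply, 151.5 = 1.5Q, so Q* = 101 and P* = 131.
Total surplus is the full triangle between the curves from 0 to Q*: (1/2)(101)(232 - 80.5) = 7650.75.

7650.75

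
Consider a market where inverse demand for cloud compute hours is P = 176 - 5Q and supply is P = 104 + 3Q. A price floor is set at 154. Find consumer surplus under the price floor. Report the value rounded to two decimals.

48.40

Free-market equilibrium: 176 - 5Q = 104 + 3Q gives Q* = 9, P* = 131.
At P = 154, buyers demand (176 - 154)/5 = 4.4 while sellers would supply more, so the quantity traded is 4.4 at price 154.
CS is the triangle under demand above 154: (1/2)(4.4)(176 - 154) = 48.4.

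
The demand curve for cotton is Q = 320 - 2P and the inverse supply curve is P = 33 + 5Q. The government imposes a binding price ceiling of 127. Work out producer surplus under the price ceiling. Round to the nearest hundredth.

883.60

Rewriting demand in inverse form: P = 160 - 0.5Q.
Free-market equilibrium: 160 - 0.5Q = 33 + 5Q gives Q* = 23.0909, P* = 148.4545.
At P = 127, sellers supply (127 - 33)/5 = 18.8 while buyers want more, so the quantity traded is 18.8 at price 127.
PS is the triangle above supply below 127: (1/2)(18.8)(127 - 33) = 883.6.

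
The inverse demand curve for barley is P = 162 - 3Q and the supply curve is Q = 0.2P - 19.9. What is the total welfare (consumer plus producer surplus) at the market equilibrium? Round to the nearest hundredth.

Rewriting supply in inverse form: P = 99.5 + 5Q.
Setting demand equal to supply, 62.5 = 8Q, so Q* = 7.8125 and P* = 138.5625.
CS = (1/2)(7.8125)(23.4375) = 91.5527 and PS = (1/2)(7.8125)(39.0625) = 152.5879, so total surplus = 244.1406.

244.14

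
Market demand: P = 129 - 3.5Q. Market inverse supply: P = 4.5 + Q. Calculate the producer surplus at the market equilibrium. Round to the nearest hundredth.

Set 129 - 3.5Q = 4.5 + Q, which gives 124.5 = 4.5Q, so Q* = 27.6667 and P* = 129 - 3.5(27.6667) = 32.1667.
PS is the area between P* and the supply curve from 0 to Q*: (1/2)(27.6667)(27.6667) = 382.7222.

382.72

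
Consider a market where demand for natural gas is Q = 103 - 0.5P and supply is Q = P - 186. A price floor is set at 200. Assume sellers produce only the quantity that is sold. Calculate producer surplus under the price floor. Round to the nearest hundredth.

37.50

Rewriting demand in inverse form: P = 206 - 2Q.
Rewriting supply in inverse form: P = 186 + Q.
Free-market equilibrium: 206 - 2Q = 186 + Q gives Q* = 6.6667, P* = 192.6667.
At the floor price 200, quantity demanded is (206 - 200)/2 = 3; demand is the short side, so Q = 3 trades at P = 200.
The supply price at Q = 3 is 189. PS is the trapezoid between 200 and supply over [0, 3]: (1/2)[(200 - 186) + (200 - 189)](3) = 37.5.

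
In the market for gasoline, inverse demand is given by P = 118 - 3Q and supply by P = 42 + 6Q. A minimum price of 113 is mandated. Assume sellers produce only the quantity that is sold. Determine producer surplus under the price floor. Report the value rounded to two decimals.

Without the control, 118 - 3Q = 42 + 6Q so Q* = 8.4444 and P* = 92.6667.
At P = 113, buyers demand (118 - 113)/3 = 1.6667 while sellers would supply more, so the quantity traded is 1.6667 at price 113.
The supply price at Q = 1.6667 is 52. PS is the trapezoid between 113 and supply over [0, 1.6667]: (1/2)[(113 - 42) + (113 - 52)](1.6667) = 110.

110.00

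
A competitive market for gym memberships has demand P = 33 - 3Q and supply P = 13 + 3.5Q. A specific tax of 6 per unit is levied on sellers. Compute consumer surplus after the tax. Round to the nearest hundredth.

Without the tax, 33 - 3Q = 13 + 3.5Q so Q* = 3.0769 and P* = 23.7692.
A tax on sellers shifts supply up by 6: 33 - 3Q = 13 + 3.5Q + 6, so Q_t = 2.1538. Buyers pay P_b = 26.5385; sellers receive P_s = P_b - 6 = 20.5385.
CS = (1/2)(Q_t)(33 - P_b) = (1/2)(2.1538)(6.4615) = 6.9586.

6.96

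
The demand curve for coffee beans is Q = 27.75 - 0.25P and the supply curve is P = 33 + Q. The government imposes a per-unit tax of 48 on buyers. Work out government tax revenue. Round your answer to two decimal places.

288.00

Rewriting demand in inverse form: P = 111 - 4Q.
Pre-tax equilibrium: 111 - 4Q = 33 + Q gives Q* = 15.6, P* = 48.6.
With the tax, buyers' net willingness to pay falls by 48: (111 - 48) - 4Q = 33 + Q, so Q_t = 6. Buyers pay P_b = 87; sellers receive P_s = P_b - 48 = 39.
Tax revenue = t x Q_t = 48 x 6 = 288.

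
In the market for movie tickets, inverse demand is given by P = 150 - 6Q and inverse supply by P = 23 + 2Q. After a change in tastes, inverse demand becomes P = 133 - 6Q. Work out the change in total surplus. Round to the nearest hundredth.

Initial equilibrium: Q_0 = 15.875, P_0 = 54.75; CS_0 = (1/2)(15.875)(95.25) = 756.0469, PS_0 = (1/2)(15.875)(31.75) = 252.0156.
New equilibrium: 133 - 6Q = 23 + 2Q gives Q_1 = 13.75, P_1 = 50.5; CS_1 = 567.1875, PS_1 = 189.0625.
Change in total surplus = (567.1875 + 189.0625) - (756.0469 + 252.0156) = -251.8125.

-251.81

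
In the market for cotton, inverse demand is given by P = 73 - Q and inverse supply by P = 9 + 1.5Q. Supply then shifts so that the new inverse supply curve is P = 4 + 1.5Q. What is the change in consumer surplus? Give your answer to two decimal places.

Initial equilibrium: Q_0 = 25.6, P_0 = 47.4; CS_0 = (1/2)(25.6)(25.6) = 327.68, PS_0 = (1/2)(25.6)(38.4) = 491.52.
New equilibrium: 73 - Q = 4 + 1.5Q gives Q_1 = 27.6, P_1 = 45.4; CS_1 = 380.88, PS_1 = 571.32.
Change in consumer surplus = 380.88 - 327.68 = 53.2.

53.20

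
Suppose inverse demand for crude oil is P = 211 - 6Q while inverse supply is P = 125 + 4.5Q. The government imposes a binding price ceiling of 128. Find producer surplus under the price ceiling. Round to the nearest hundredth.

1.00

Without the control, 211 - 6Q = 125 + 4.5Q so Q* = 8.1905 and P* = 161.8571.
At the ceiling price 128, quantity supplied is (128 - 125)/4.5 = 0.6667; supply is the short side, so Q = 0.6667 trades at P = 128.
PS is the triangle above supply below 128: (1/2)(0.6667)(128 - 125) = 1.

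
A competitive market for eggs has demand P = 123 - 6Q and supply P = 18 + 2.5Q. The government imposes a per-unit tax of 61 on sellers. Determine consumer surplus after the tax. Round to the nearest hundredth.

Pre-tax equilibrium: 123 - 6Q = 18 + 2.5Q gives Q* = 12.3529, P* = 48.8824.
With the tax, sellers need 61 more per unit: 123 - 6Q = 18 + 2.5Q + 61, so Q_t = 5.1765. Buyers pay P_b = 91.9412; sellers receive P_s = P_b - 61 = 30.9412.
Consumer surplus is the triangle under demand above P_b: (1/2)(5.1765)(123 - 91.9412) = 80.3875.

80.39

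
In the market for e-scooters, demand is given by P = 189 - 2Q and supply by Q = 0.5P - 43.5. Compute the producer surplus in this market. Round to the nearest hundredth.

650.25

Rewriting supply in inverse form: P = 87 + 2Q.
Setting demand equal to supply, 102 = 4Q, so Q* = 25.5 and P* = 138.
Producer surplus is the triangle above supply below P*: (1/2)(25.5)(138 - 87) = (1/2)(25.5)(51) = 650.25.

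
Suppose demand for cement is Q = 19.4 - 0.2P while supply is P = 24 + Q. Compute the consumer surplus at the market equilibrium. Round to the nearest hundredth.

Rewriting demand in inverse form: P = 97 - 5Q.
Equilibrium: 97 - 5Q = 24 + Q, so Q* = 12.1667 and P* = 36.1667.
CS is the area between the demand curve and P* from 0 to Q*: (1/2)(12.1667)(60.8333) = 370.0694.

370.07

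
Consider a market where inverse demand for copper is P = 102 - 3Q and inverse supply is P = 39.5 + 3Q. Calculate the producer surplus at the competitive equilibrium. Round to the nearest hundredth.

162.76

Setting demand equal to supply, 62.5 = 6Q, so Q* = 10.4167 and P* = 70.75.
Producer surplus is the triangle above supply below P*: (1/2)(10.4167)(70.75 - 39.5) = (1/2)(10.4167)(31.25) = 162.7604.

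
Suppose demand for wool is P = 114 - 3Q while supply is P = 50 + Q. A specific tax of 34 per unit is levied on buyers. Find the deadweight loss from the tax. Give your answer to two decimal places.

144.50

Pre-tax equilibrium: 114 - 3Q = 50 + Q gives Q* = 16, P* = 66.
With the tax, buyers' net willingness to pay falls by 34: (114 - 34) - 3Q = 50 + Q, so Q_t = 7.5. Buyers pay P_b = 91.5; sellers receive P_s = P_b - 34 = 57.5.
The welfare triangle lost has base Q* - Q_t = 8.5 and height t = 34, so DWL = (1/2)(8.5)(34) = 144.5.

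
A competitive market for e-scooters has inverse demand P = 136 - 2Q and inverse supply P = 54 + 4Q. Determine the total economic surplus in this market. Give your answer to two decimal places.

560.33

Set 136 - 2Q = 54 + 4Q, which gives 82 = 6Q, so Q* = 13.6667 and P* = 136 - 2(13.6667) = 108.6667.
Total surplus is the full triangle between the curves from 0 to Q*: (1/2)(13.6667)(136 - 54) = 560.3333.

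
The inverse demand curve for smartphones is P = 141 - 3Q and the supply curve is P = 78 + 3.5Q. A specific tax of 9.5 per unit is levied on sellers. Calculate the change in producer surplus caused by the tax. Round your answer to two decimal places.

-45.84

Without the tax, 141 - 3Q = 78 + 3.5Q so Q* = 9.6923 and P* = 111.9231.
A tax on sellers shifts supply up by 9.5: 141 - 3Q = 78 + 3.5Q + 9.5, so Q_t = 8.2308. Buyers pay P_b = 116.3077; sellers receive P_s = P_b - 9.5 = 106.8077.
Producers lose the trapezoid between P_s and P* out to Q_t plus the triangle from Q_t to Q*: change in PS = 118.5547 - 164.3964 = -45.8417.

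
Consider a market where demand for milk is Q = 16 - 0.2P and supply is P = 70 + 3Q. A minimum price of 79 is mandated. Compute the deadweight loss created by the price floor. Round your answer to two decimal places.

Rewriting demand in inverse form: P = 80 - 5Q.
Free-market equilibrium: 80 - 5Q = 70 + 3Q gives Q* = 1.25, P* = 73.75.
At P = 79, buyers demand (80 - 79)/5 = 0.2 while sellers would supply more, so the quantity traded is 0.2 at price 79.
At Q = 0.2 the demand price is 79 and the supply price is 70.6. Deadweight loss is the triangle between the curves from 0.2 to 1.25: (1/2)(79 - 70.6)(1.25 - 0.2) = 4.41.

4.41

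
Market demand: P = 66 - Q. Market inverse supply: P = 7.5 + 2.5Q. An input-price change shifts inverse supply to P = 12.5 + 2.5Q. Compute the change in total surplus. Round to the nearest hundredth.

-80.00

Initial equilibrium: Q_0 = 16.7143, P_0 = 49.2857; CS_0 = (1/2)(16.7143)(16.7143) = 139.6837, PS_0 = (1/2)(16.7143)(41.7857) = 349.2092.
New equilibrium: 66 - Q = 12.5 + 2.5Q gives Q_1 = 15.2857, P_1 = 50.7143; CS_1 = 116.8265, PS_1 = 292.0663.
Change in total surplus = (116.8265 + 292.0663) - (139.6837 + 349.2092) = -80.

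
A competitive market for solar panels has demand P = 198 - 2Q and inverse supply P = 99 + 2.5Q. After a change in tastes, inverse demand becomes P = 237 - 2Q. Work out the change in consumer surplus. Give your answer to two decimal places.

456.44

Initial equilibrium: Q_0 = 22, P_0 = 154; CS_0 = (1/2)(22)(44) = 484, PS_0 = (1/2)(22)(55) = 605.
New equilibrium: 237 - 2Q = 99 + 2.5Q gives Q_1 = 30.6667, P_1 = 175.6667; CS_1 = 940.4444, PS_1 = 1175.5556.
Change in consumer surplus = 940.4444 - 484 = 456.4444.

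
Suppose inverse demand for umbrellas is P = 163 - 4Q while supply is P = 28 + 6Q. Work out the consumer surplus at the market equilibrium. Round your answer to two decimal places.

364.50

Setting demand equal to supply, 135 = 10Q, so Q* = 13.5 and P* = 109.
CS is the area between the demand curve and P* from 0 to Q*: (1/2)(13.5)(54) = 364.5.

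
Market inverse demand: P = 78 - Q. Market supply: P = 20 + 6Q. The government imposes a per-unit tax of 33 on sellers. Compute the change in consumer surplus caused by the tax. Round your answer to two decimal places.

Pre-tax equilibrium: 78 - Q = 20 + 6Q gives Q* = 8.2857, P* = 69.7143.
With the tax, sellers need 33 more per unit: 78 - Q = 20 + 6Q + 33, so Q_t = 3.5714. Buyers pay P_b = 74.4286; sellers receive P_s = P_b - 33 = 41.4286.
Consumers lose the trapezoid between P* and P_b out to Q_t plus the triangle from Q_t to Q*: change in CS = 6.3776 - 34.3265 = -27.949.

-27.95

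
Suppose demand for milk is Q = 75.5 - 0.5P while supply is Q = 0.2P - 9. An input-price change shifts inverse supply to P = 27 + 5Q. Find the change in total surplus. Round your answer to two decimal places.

Rewriting demand in inverse form: P = 151 - 2Q.
Rewriting supply in inverse form: P = 45 + 5Q.
Initial equilibrium: Q_0 = 15.1429, P_0 = 120.7143; CS_0 = (1/2)(15.1429)(30.2857) = 229.3061, PS_0 = (1/2)(15.1429)(75.7143) = 573.2653.
New equilibrium: 151 - 2Q = 27 + 5Q gives Q_1 = 17.7143, P_1 = 115.5714; CS_1 = 313.7959, PS_1 = 784.4898.
Change in total surplus = (313.7959 + 784.4898) - (229.3061 + 573.2653) = 295.7143.

295.71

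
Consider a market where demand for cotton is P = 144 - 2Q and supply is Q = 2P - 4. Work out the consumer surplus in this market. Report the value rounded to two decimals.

3226.24

Rewriting supply in inverse form: P = 2 + 0.5Q.
Equilibrium: 144 - 2Q = 2 + 0.5Q, so Q* = 56.8 and P* = 30.4.
CS is the area between the demand curve and P* from 0 to Q*: (1/2)(56.8)(113.6) = 3226.24.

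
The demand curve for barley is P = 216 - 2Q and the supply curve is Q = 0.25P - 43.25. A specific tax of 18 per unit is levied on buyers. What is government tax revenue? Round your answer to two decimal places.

Rewriting supply in inverse form: P = 173 + 4Q.
Pre-tax equilibrium: 216 - 2Q = 173 + 4Q gives Q* = 7.1667, P* = 201.6667.
With the tax, buyers' net willingness to pay falls by 18: (216 - 18) - 2Q = 173 + 4Q, so Q_t = 4.1667. Buyers pay P_b = 207.6667; sellers receive P_s = P_b - 18 = 189.6667.
Revenue is the tax times quantity traded: 18 x 4.1667 = 75.

75.00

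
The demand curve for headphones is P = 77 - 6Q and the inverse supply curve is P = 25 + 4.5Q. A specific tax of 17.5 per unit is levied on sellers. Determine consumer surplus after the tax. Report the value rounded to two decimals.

Without the tax, 77 - 6Q = 25 + 4.5Q so Q* = 4.9524 and P* = 47.2857.
With the tax, sellers need 17.5 more per unit: 77 - 6Q = 25 + 4.5Q + 17.5, so Q_t = 3.2857. Buyers pay P_b = 57.2857; sellers receive P_s = P_b - 17.5 = 39.7857.
Consumer surplus is the triangle under demand above P_b: (1/2)(3.2857)(77 - 57.2857) = 32.3878.

32.39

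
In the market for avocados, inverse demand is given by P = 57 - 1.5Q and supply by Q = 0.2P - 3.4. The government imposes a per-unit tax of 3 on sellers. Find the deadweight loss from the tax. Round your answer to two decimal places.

Rewriting supply in inverse form: P = 17 + 5Q.
Without the tax, 57 - 1.5Q = 17 + 5Q so Q* = 6.1538 and P* = 47.7692.
A tax on sellers shifts supply up by 3: 57 - 1.5Q = 17 + 5Q + 3, so Q_t = 5.6923. Buyers pay P_b = 48.4615; sellers receive P_s = P_b - 3 = 45.4615.
The welfare triangle lost has base Q* - Q_t = 0.4615 and height t = 3, so DWL = (1/2)(0.4615)(3) = 0.6923.

0.69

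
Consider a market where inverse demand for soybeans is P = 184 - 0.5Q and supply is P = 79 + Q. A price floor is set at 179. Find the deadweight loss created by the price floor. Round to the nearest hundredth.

2700.00

Free-market equilibrium: 184 - 0.5Q = 79 + Q gives Q* = 70, P* = 149.
At P = 179, buyers demand (184 - 179)/0.5 = 10 while sellers would supply more, so the quantity traded is 10 at price 179.
At Q = 10 the demand price is 179 and the supply price is 89. Deadweight loss is the triangle between the curves from 10 to 70: (1/2)(179 - 89)(70 - 10) = 2700.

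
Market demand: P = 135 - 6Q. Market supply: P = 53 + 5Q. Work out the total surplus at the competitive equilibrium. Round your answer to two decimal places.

305.64

Setting demand equal to supply, 82 = 11Q, so Q* = 7.4545 and P* = 90.2727.
Total surplus is the full triangle between the curves from 0 to Q*: (1/2)(7.4545)(135 - 53) = 305.6364.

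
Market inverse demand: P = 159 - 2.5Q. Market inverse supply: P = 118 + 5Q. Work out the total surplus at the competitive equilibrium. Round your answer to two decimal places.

Set 159 - 2.5Q = 118 + 5Q, which gives 41 = 7.5Q, so Q* = 5.4667 and P* = 159 - 2.5(5.4667) = 145.3333.
CS = (1/2)(5.4667)(13.6667) = 37.3556 and PS = (1/2)(5.4667)(27.3333) = 74.7111, so total surplus = 112.0667.

112.07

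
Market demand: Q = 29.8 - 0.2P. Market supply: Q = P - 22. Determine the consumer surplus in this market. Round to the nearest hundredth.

1120.07

Rewriting demand in inverse form: P = 149 - 5Q.
Rewriting supply in inverse form: P = 22 + Q.
Equilibrium: 149 - 5Q = 22 + Q, so Q* = 21.1667 and P* = 43.1667.
Consumer surplus is the triangle under demand above P*: (1/2)(21.1667)(149 - 43.1667) = (1/2)(21.1667)(105.8333) = 1120.0694.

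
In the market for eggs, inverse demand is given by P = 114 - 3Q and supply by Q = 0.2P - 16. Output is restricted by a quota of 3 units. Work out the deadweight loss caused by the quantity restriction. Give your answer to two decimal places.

6.25

Rewriting supply in inverse form: P = 80 + 5Q.
Unrestricted equilibrium: Q* = (114 - 80)/(3 + 5) = 4.25.
At Q = 3 the demand price is 114 - 3(3) = 105 and the supply price is 80 + 5(3) = 95.
Deadweight loss is the triangle between the curves from 3 to 4.25: (1/2)(105 - 95)(4.25 - 3) = 6.25.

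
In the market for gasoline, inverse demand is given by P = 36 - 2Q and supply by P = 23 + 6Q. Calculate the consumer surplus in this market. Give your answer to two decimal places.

Set 36 - 2Q = 23 + 6Q, which gives 13 = 8Q, so Q* = 1.625 and P* = 36 - 2(1.625) = 32.75.
The demand choke price is 36, so CS = (1/2)(Q*)(36 - P*) = (1/2)(1.625)(3.25) = 2.6406.

2.64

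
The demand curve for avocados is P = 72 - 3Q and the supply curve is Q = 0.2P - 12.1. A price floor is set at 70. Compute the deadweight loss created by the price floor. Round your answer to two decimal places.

Rewriting supply in inverse form: P = 60.5 + 5Q.
Free-market equilibrium: 72 - 3Q = 60.5 + 5Q gives Q* = 1.4375, P* = 67.6875.
At the floor price 70, quantity demanded is (72 - 70)/3 = 0.6667; demand is the short side, so Q = 0.6667 trades at P = 70.
The lost-trades triangle has base Q* - 0.6667 = 0.7708 and height equal to the gap between the curves at Q = 0.6667, which is 70 - 63.8333 = 6.1667. DWL = (1/2)(0.7708)(6.1667) = 2.3767.

2.38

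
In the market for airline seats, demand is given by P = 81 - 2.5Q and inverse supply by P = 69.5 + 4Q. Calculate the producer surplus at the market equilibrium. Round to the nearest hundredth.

6.26

Set 81 - 2.5Q = 69.5 + 4Q, which gives 11.5 = 6.5Q, so Q* = 1.7692 and P* = 81 - 2.5(1.7692) = 76.5769.
Producer surplus is the triangle above supply below P*: (1/2)(1.7692)(76.5769 - 69.5) = (1/2)(1.7692)(7.0769) = 6.2604.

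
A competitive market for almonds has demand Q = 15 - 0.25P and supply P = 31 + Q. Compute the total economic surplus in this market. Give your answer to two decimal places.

84.10

Rewriting demand in inverse form: P = 60 - 4Q.
Equilibrium: 60 - 4Q = 31 + Q, so Q* = 5.8 and P* = 36.8.
Total surplus is the full triangle between the curves from 0 to Q*: (1/2)(5.8)(60 - 31) = 84.1.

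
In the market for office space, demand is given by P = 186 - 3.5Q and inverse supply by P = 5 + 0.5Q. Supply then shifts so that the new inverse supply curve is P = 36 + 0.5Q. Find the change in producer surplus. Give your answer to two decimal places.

-160.33

Initial equilibrium: Q_0 = 45.25, P_0 = 27.625; CS_0 = (1/2)(45.25)(158.375) = 3583.2344, PS_0 = (1/2)(45.25)(22.625) = 511.8906.
New equilibrium: 186 - 3.5Q = 36 + 0.5Q gives Q_1 = 37.5, P_1 = 54.75; CS_1 = 2460.9375, PS_1 = 351.5625.
Change in producer surplus = 351.5625 - 511.8906 = -160.3281.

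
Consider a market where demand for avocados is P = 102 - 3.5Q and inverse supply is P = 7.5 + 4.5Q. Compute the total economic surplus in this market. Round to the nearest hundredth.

558.14

Setting demand equal to supply, 94.5 = 8Q, so Q* = 11.8125 and P* = 60.6562.
Total surplus is the full triangle between the curves from 0 to Q*: (1/2)(11.8125)(102 - 7.5) = 558.1406.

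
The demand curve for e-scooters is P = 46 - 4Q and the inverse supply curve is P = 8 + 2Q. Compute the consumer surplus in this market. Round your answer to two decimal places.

80.22

Setting demand equal to supply, 38 = 6Q, so Q* = 6.3333 and P* = 20.6667.
Consumer surplus is the triangle under demand above P*: (1/2)(6.3333)(46 - 20.6667) = (1/2)(6.3333)(25.3333) = 80.2222.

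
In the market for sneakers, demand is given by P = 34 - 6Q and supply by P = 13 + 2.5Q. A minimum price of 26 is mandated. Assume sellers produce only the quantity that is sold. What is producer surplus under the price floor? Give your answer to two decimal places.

15.11

Without the control, 34 - 6Q = 13 + 2.5Q so Q* = 2.4706 and P* = 19.1765.
At P = 26, buyers demand (34 - 26)/6 = 1.3333 while sellers would supply more, so the quantity traded is 1.3333 at price 26.
The supply price at Q = 1.3333 is 16.3333. PS is the trapezoid between 26 and supply over [0, 1.3333]: (1/2)[(26 - 13) + (26 - 16.3333)](1.3333) = 15.1111.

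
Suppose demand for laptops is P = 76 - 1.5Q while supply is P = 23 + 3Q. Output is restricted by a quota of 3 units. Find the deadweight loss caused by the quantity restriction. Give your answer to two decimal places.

Unrestricted equilibrium: Q* = (76 - 23)/(1.5 + 3) = 11.7778.
At Q = 3 the demand price is 76 - 1.5(3) = 71.5 and the supply price is 23 + 3(3) = 32.
Deadweight loss is the triangle between the curves from 3 to 11.7778: (1/2)(71.5 - 32)(11.7778 - 3) = 173.3611.

173.36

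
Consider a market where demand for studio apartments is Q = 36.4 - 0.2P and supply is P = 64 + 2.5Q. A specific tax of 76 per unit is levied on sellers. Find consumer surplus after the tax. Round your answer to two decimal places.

78.40

Rewriting demand in inverse form: P = 182 - 5Q.
Without the tax, 182 - 5Q = 64 + 2.5Q so Q* = 15.7333 and P* = 103.3333.
A tax on sellers shifts supply up by 76: 182 - 5Q = 64 + 2.5Q + 76, so Q_t = 5.6. Buyers pay P_b = 154; sellers receive P_s = P_b - 76 = 78.
Consumer surplus is the triangle under demand above P_b: (1/2)(5.6)(182 - 154) = 78.4.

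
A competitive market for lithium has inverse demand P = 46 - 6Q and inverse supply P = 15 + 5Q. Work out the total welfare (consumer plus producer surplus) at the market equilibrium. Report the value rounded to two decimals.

Setting demand equal to supply, 31 = 11Q, so Q* = 2.8182 and P* = 29.0909.
CS = (1/2)(2.8182)(16.9091) = 23.8264 and PS = (1/2)(2.8182)(14.0909) = 19.8554, so total surplus = 43.6818.

43.68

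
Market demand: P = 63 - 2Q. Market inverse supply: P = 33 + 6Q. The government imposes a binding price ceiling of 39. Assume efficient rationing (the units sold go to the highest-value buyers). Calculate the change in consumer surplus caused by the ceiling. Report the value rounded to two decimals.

Free-market equilibrium: 63 - 2Q = 33 + 6Q gives Q* = 3.75, P* = 55.5.
At P = 39, sellers supply (39 - 33)/6 = 1 while buyers want more, so the quantity traded is 1 at price 39.
CS goes from (1/2)(3.75)(7.5) = 14.0625 to 23 (computed as (63 - 39)(1) - (1/2)(2)(1)^2), a change of 8.9375.

8.94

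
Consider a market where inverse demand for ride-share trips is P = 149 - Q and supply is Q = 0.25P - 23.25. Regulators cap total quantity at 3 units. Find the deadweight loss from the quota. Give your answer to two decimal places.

168.10

Rewriting supply in inverse form: P = 93 + 4Q.
Without the quota, 149 - Q = 93 + 4Q gives Q* = 11.2.
At Q = 3 the demand price is 149 - (3) = 146 and the supply price is 93 + 4(3) = 105.
Deadweight loss is the triangle between the curves from 3 to 11.2: (1/2)(146 - 105)(11.2 - 3) = 168.1.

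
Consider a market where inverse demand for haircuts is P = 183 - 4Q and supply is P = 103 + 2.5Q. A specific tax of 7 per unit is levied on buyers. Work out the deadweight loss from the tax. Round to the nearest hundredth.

3.77

Pre-tax equilibrium: 183 - 4Q = 103 + 2.5Q gives Q* = 12.3077, P* = 133.7692.
A tax on buyers shifts demand down by 7: (183 - 7) - 4Q = 103 + 2.5Q, so Q_t = 11.2308. Buyers pay P_b = 138.0769; sellers receive P_s = P_b - 7 = 131.0769.
The welfare triangle lost has base Q* - Q_t = 1.0769 and height t = 7, so DWL = (1/2)(1.0769)(7) = 3.7692.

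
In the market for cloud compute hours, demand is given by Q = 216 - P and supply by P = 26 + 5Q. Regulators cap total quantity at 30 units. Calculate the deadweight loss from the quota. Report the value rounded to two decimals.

8.33

Rewriting demand in inverse form: P = 216 - Q.
Unrestricted equilibrium: Q* = (216 - 26)/(1 + 5) = 31.6667.
At Q = 30 the demand price is 216 - (30) = 186 and the supply price is 26 + 5(30) = 176.
Deadweight loss is the triangle between the curves from 30 to 31.6667: (1/2)(186 - 176)(31.6667 - 30) = 8.3333.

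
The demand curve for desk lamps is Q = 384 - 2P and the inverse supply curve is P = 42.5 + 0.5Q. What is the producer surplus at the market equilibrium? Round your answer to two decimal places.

Rewriting demand in inverse form: P = 192 - 0.5Q.
Equilibrium: 192 - 0.5Q = 42.5 + 0.5Q, so Q* = 149.5 and P* = 117.25.
PS is the area between P* and the supply curve from 0 to Q*: (1/2)(149.5)(74.75) = 5587.5625.

5587.56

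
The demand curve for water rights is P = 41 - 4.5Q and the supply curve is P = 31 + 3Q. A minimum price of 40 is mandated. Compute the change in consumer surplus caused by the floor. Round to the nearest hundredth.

-3.89

Free-market equilibrium: 41 - 4.5Q = 31 + 3Q gives Q* = 1.3333, P* = 35.
At P = 40, buyers demand (41 - 40)/4.5 = 0.2222 while sellers would supply more, so the quantity traded is 0.2222 at price 40.
CS goes from (1/2)(1.3333)(6) = 4 to 0.1111 (computed as (41 - 40)(0.2222) - (1/2)(4.5)(0.2222)^2), a change of -3.8889.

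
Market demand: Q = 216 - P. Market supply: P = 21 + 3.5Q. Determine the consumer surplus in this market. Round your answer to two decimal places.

Rewriting demand in inverse form: P = 216 - Q.
Set 216 - Q = 21 + 3.5Q, which gives 195 = 4.5Q, so Q* = 43.3333 and P* = 216 - (43.3333) = 172.6667.
The demand choke price is 216, so CS = (1/2)(Q*)(216 - P*) = (1/2)(43.3333)(43.3333) = 938.8889.

938.89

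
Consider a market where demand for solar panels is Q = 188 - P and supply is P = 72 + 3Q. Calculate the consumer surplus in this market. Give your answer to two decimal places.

420.50

Rewriting demand in inverse form: P = 188 - Q.
Equilibrium: 188 - Q = 72 + 3Q, so Q* = 29 and P* = 159.
CS is the area between the demand curve and P* from 0 to Q*: (1/2)(29)(29) = 420.5.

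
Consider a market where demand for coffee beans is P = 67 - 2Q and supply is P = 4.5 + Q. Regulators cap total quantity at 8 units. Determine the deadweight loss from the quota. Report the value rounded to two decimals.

247.04

Unrestricted equilibrium: Q* = (67 - 4.5)/(2 + 1) = 20.8333.
At Q = 8 the demand price is 67 - 2(8) = 51 and the supply price is 4.5 + (8) = 12.5.
Deadweight loss is the triangle between the curves from 8 to 20.8333: (1/2)(51 - 12.5)(20.8333 - 8) = 247.0417.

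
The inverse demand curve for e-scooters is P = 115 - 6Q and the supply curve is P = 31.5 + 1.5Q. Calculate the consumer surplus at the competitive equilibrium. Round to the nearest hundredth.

371.85

Set 115 - 6Q = 31.5 + 1.5Q, which gives 83.5 = 7.5Q, so Q* = 11.1333 and P* = 115 - 6(11.1333) = 48.2.
Consumer surplus is the triangle under demand above P*: (1/2)(11.1333)(115 - 48.2) = (1/2)(11.1333)(66.8) = 371.8533.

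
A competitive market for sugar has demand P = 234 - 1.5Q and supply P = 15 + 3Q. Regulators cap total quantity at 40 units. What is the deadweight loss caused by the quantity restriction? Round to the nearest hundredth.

169.00

Unrestricted equilibrium: Q* = (234 - 15)/(1.5 + 3) = 48.6667.
At Q = 40 the demand price is 234 - 1.5(40) = 174 and the supply price is 15 + 3(40) = 135.
Deadweight loss is the triangle between the curves from 40 to 48.6667: (1/2)(174 - 135)(48.6667 - 40) = 169.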